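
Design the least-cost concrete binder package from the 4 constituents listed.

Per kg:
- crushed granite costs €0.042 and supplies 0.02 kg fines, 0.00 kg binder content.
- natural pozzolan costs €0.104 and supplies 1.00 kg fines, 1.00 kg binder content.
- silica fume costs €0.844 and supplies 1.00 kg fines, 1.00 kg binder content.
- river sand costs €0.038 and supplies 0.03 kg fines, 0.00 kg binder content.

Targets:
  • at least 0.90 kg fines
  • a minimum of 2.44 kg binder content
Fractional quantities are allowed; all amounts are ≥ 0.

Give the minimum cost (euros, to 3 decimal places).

€0.254

Set it up as a linear program. Let x1 = kg of crushed granite, x2 = kg of natural pozzolan, x3 = kg of silica fume, x4 = kg of river sand.
Minimise 0.042x1 + 0.104x2 + 0.844x3 + 0.038x4 s.t.:
  0.02x1 + 1x2 + 1x3 + 0.03x4 ≥ 0.9   (fines)
  1x2 + 1x3 ≥ 2.44   (binder content)
  x1, x2, x3, x4 ≥ 0.
The cheapest feasible vertex uses only natural pozzolan; crushed granite, silica fume, river sand are not used. The binder content requirement is met with equality.
So natural pozzolan = 2.44 kg.
Cost = 0.104·2.44 = 0.25376.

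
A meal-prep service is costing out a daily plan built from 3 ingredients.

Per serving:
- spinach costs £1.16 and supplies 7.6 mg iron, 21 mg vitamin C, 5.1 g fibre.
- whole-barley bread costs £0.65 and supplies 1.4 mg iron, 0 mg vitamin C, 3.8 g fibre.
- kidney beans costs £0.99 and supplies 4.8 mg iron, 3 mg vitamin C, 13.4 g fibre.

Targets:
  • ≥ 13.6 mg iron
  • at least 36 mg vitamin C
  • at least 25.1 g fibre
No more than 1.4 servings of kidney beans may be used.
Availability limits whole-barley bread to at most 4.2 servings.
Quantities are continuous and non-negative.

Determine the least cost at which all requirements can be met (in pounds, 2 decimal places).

£3.05

This is a linear program. Let x1 = servings of spinach, x2 = servings of whole-barley bread, x3 = servings of kidney beans.
Minimize 1.16x1 + 0.65x2 + 0.99x3 s.t.:
  7.6x1 + 1.4x2 + 4.8x3 ≥ 13.6   (iron)
  21x1 + 3x3 ≥ 36   (vitamin C)
  5.1x1 + 3.8x2 + 13.4x3 ≥ 25.1   (fibre)
  x3 ≤ 1.4
  x2 ≤ 4.2
  x1, x2, x3 ≥ 0.
The cheapest feasible vertex uses only spinach, kidney beans; whole-barley bread is not used. Binding constraints: vitamin C and fibre.
So spinach = 1.53 servings, kidney beans = 1.291 servings.
Cost = 1.16·1.53 + 0.99·1.291 = 3.0529.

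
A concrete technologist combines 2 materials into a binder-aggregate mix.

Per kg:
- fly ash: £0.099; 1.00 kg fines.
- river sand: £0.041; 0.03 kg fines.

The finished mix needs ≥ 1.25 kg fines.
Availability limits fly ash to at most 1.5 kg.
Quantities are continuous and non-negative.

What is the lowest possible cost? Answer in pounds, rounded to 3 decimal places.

£0.124

Treat it as an LP. Let x1 = kg of fly ash, x2 = kg of river sand.
min 0.099x1 + 0.041x2 subject to:
  1x1 + 0.03x2 ≥ 1.25   (fines)
  x1 ≤ 1.5
  x1, x2 ≥ 0.
At the optimum only fly ash is positive (river sand = 0). Binding constraint: fines.
So fly ash = 1.25 kg.
Hence cost = 0.099·1.25 = £0.12375.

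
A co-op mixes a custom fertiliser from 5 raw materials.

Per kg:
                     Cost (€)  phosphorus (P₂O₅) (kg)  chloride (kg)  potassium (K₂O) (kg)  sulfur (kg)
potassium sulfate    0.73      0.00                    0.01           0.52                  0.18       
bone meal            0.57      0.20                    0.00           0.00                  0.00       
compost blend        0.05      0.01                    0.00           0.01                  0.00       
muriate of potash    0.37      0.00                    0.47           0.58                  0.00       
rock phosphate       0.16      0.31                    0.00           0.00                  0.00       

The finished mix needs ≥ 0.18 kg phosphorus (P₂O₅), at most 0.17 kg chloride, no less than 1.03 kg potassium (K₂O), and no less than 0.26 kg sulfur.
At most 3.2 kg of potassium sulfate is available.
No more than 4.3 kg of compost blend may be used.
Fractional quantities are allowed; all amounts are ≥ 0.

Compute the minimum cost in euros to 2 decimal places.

Let x1 = kg of potassium sulfate, x2 = kg of bone meal, x3 = kg of compost blend, x4 = kg of muriate of potash, x5 = kg of rock phosphate.
Minimise 0.73x1 + 0.57x2 + 0.05x3 + 0.37x4 + 0.16x5 s.t.:
  0.2x2 + 0.01x3 + 0.31x5 ≥ 0.18   (phosphorus (P₂O₅))
  0.01x1 + 0.47x4 ≤ 0.17   (chloride)
  0.52x1 + 0.01x3 + 0.58x4 ≥ 1.03   (potassium (K₂O))
  0.18x1 ≥ 0.26   (sulfur)
  x1 ≤ 3.2
  x3 ≤ 4.3
  x1, x2, x3, x4, x5 ≥ 0.
The minimum-cost mix takes nothing from bone meal, compost blend — only potassium sulfate, muriate of potash, rock phosphate. The phosphorus (P₂O₅), chloride, potassium (K₂O) requirements are met with equality.
That vertex is x1 = 1.616, x4 = 0.3273, x5 = 0.5806.
Hence cost = 0.73·1.616 + 0.37·0.3273 + 0.16·0.5806 = €1.3937.

€1.39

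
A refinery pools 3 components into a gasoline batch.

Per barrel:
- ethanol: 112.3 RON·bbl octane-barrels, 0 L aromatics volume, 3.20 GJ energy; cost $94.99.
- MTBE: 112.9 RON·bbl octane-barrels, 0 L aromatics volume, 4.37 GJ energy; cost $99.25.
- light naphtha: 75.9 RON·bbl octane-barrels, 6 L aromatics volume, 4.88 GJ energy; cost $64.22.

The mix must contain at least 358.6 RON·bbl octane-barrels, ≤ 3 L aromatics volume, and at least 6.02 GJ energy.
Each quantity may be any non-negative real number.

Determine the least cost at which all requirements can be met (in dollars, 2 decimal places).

$303.33

Treat it as an LP. Let x1 = barrels of ethanol, x2 = barrels of MTBE, x3 = barrels of light naphtha.
min 94.99x1 + 99.25x2 + 64.22x3 s.t.:
  112.3x1 + 112.9x2 + 75.9x3 ≥ 358.6   (octane-barrels)
  6x3 ≤ 3   (aromatics volume)
  3.2x1 + 4.37x2 + 4.88x3 ≥ 6.02   (energy)
  x1, x2, x3 ≥ 0.
At the optimum only ethanol is positive (MTBE, light naphtha = 0). Binding constraint: octane-barrels.
So ethanol = 3.193232 barrels.
Objective = 94.99·3.193232 = 303.3251.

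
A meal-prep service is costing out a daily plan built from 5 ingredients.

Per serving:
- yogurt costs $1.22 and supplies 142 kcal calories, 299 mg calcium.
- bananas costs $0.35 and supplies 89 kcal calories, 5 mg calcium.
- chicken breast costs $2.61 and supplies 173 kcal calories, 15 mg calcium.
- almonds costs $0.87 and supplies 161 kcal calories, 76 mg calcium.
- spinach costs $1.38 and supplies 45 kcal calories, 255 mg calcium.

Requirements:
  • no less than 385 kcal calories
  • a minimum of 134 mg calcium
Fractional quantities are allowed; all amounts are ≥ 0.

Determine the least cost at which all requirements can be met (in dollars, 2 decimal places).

Let x1 = servings of yogurt, x2 = servings of bananas, x3 = servings of chicken breast, x4 = servings of almonds, x5 = servings of spinach.
Minimise 1.22x1 + 0.35x2 + 2.61x3 + 0.87x4 + 1.38x5 with:
  142x1 + 89x2 + 173x3 + 161x4 + 45x5 ≥ 385   (calories)
  299x1 + 5x2 + 15x3 + 76x4 + 255x5 ≥ 134   (calcium)
  x1, x2, x3, x4, x5 ≥ 0.
The minimum-cost mix takes nothing from chicken breast, almonds, spinach — only yogurt, bananas. Binding constraints: calories and calcium.
Solving gives x1 = 0.3861, x2 = 3.71.
Hence cost = 1.22·0.3861 + 0.35·3.71 = $1.7695.

$1.77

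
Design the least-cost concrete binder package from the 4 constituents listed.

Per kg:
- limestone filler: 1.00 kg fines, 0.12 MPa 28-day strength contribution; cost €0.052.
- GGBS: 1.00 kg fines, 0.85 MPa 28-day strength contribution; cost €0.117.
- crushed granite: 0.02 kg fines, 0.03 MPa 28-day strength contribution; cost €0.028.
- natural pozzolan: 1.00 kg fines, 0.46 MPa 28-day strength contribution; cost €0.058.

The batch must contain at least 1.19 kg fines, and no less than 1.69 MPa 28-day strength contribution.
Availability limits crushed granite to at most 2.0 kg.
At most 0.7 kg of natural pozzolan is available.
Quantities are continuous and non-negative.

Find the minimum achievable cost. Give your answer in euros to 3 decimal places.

€0.229

Treat it as an LP. Let x1 = kg of limestone filler, x2 = kg of GGBS, x3 = kg of crushed granite, x4 = kg of natural pozzolan.
Minimise 0.052x1 + 0.117x2 + 0.028x3 + 0.058x4 subject to:
  1x1 + 1x2 + 0.02x3 + 1x4 ≥ 1.19   (fines)
  0.12x1 + 0.85x2 + 0.03x3 + 0.46x4 ≥ 1.69   (28-day strength contribution)
  x3 ≤ 2
  x4 ≤ 0.7
  x1, x2, x3, x4 ≥ 0.
The optimal basis is {GGBS, natural pozzolan}; limestone filler, crushed granite drop out. Binding constraints: 28-day strength contribution and the natural pozzolan cap.
That vertex is x2 = 1.609, x4 = 0.7.
Hence cost = 0.117·1.609 + 0.058·0.7 = €0.22885.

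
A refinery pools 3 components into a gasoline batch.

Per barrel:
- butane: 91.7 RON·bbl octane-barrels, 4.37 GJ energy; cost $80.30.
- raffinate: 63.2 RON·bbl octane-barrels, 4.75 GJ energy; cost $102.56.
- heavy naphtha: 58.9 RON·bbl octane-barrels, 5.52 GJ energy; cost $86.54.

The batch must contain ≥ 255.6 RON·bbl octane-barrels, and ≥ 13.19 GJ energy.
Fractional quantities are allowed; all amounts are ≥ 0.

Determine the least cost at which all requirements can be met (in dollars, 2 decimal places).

Let x1 = barrels of butane, x2 = barrels of raffinate, x3 = barrels of heavy naphtha.
Minimize 80.3x1 + 102.56x2 + 86.54x3 subject to:
  91.7x1 + 63.2x2 + 58.9x3 ≥ 255.6   (octane-barrels)
  4.37x1 + 4.75x2 + 5.52x3 ≥ 13.19   (energy)
  x1, x2, x3 ≥ 0.
At the optimum only butane, heavy naphtha are positive (raffinate = 0). Binding constraints: octane-barrels and energy.
Solving gives x1 = 2.5484, x3 = 0.372.
Total cost: 80.3·2.5484 + 86.54·0.372 = 236.8294.

$236.83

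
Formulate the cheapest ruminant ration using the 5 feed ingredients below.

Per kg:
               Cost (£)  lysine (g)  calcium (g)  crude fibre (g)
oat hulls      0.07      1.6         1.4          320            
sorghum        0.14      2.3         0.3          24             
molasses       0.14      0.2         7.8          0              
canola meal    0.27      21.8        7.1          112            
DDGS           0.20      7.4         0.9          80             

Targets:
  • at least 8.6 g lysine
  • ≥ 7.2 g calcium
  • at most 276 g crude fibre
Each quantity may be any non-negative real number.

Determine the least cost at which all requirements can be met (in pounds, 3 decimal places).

£0.185

Treat it as an LP. Let x1 = kg of oat hulls, x2 = kg of sorghum, x3 = kg of molasses, x4 = kg of canola meal, x5 = kg of DDGS.
Minimize 0.07x1 + 0.14x2 + 0.14x3 + 0.27x4 + 0.2x5 s.t.:
  1.6x1 + 2.3x2 + 0.2x3 + 21.8x4 + 7.4x5 ≥ 8.6   (lysine)
  1.4x1 + 0.3x2 + 7.8x3 + 7.1x4 + 0.9x5 ≥ 7.2   (calcium)
  320x1 + 24x2 + 112x4 + 80x5 ≤ 276   (crude fibre)
  x1, x2, x3, x4, x5 ≥ 0.
The cheapest feasible vertex uses only molasses, canola meal; oat hulls, sorghum, DDGS are not used. The lysine and calcium requirements are met with equality.
Optimal quantities: molasses = 0.5687 kg, canola meal = 0.3893 kg.
Total cost: 0.14·0.5687 + 0.27·0.3893 = 0.18473.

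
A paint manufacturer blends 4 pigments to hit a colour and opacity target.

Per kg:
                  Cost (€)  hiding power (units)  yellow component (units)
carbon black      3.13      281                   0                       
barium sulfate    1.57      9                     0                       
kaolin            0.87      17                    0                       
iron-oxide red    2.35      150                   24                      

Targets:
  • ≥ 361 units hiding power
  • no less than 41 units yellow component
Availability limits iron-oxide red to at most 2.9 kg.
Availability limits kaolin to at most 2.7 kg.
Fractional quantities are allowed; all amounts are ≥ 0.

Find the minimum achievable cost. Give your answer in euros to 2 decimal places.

Let x1 = kg of carbon black, x2 = kg of barium sulfate, x3 = kg of kaolin, x4 = kg of iron-oxide red.
Minimize 3.13x1 + 1.57x2 + 0.87x3 + 2.35x4 with:
  281x1 + 9x2 + 17x3 + 150x4 ≥ 361   (hiding power)
  24x4 ≥ 41   (yellow component)
  x4 ≤ 2.9
  x3 ≤ 2.7
  x1, x2, x3, x4 ≥ 0.
The optimal basis is {carbon black, iron-oxide red}; barium sulfate, kaolin drop out. The hiding power and yellow component requirements are met with equality.
So carbon black = 0.3728 kg, iron-oxide red = 1.708 kg.
Total cost: 3.13·0.3728 + 2.35·1.708 = 5.1807.

€5.18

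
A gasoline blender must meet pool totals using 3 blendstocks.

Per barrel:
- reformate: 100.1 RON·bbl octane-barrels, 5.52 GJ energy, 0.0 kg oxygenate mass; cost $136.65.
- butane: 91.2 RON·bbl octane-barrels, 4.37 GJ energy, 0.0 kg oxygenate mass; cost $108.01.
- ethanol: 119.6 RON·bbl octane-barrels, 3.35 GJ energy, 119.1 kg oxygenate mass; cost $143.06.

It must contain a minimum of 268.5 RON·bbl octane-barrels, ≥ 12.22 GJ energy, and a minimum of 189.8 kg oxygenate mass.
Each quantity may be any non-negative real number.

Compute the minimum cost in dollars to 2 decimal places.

$398.06

This is a linear program. Let x1 = barrels of reformate, x2 = barrels of butane, x3 = barrels of ethanol.
Minimize 136.65x1 + 108.01x2 + 143.06x3 with:
  100.1x1 + 91.2x2 + 119.6x3 ≥ 268.5   (octane-barrels)
  5.52x1 + 4.37x2 + 3.35x3 ≥ 12.22   (energy)
  119.1x3 ≥ 189.8   (oxygenate mass)
  x1, x2, x3 ≥ 0.
The minimum-cost mix takes nothing from reformate — only butane, ethanol. There the energy and oxygenate mass constraints are tight.
Solving gives x2 = 1.5747, x3 = 1.5936.
Cost = 108.01·1.5747 + 143.06·1.5936 = 398.0638.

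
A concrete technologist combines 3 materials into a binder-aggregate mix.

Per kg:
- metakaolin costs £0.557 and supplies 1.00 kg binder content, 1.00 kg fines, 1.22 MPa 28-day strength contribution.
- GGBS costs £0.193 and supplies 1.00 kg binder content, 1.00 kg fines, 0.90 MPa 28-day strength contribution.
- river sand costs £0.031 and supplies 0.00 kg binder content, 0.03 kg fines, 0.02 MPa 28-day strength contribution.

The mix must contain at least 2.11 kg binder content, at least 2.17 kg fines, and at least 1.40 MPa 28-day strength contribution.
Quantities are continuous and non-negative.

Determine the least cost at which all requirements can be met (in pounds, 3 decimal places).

Let x1 = kg of metakaolin, x2 = kg of GGBS, x3 = kg of river sand.
Minimize 0.557x1 + 0.193x2 + 0.031x3 s.t.:
  1x1 + 1x2 ≥ 2.11   (binder content)
  1x1 + 1x2 + 0.03x3 ≥ 2.17   (fines)
  1.22x1 + 0.9x2 + 0.02x3 ≥ 1.4   (28-day strength contribution)
  x1, x2, x3 ≥ 0.
At the optimum only GGBS is positive (metakaolin, river sand = 0). The fines requirement is met with equality.
Optimal quantities: GGBS = 2.17 kg.
Objective = 0.193·2.17 = 0.41881.

£0.419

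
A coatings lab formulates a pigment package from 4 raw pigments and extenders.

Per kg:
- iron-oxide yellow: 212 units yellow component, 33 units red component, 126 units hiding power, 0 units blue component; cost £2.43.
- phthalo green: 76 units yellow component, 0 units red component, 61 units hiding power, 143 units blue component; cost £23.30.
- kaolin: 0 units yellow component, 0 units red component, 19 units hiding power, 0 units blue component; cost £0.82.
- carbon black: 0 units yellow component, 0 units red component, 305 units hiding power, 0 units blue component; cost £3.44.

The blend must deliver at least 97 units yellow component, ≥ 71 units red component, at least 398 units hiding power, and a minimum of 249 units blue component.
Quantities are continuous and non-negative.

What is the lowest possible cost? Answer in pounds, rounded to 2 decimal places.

£46.03

Let x1 = kg of iron-oxide yellow, x2 = kg of phthalo green, x3 = kg of kaolin, x4 = kg of carbon black.
min 2.43x1 + 23.3x2 + 0.82x3 + 3.44x4 subject to:
  212x1 + 76x2 ≥ 97   (yellow component)
  33x1 ≥ 71   (red component)
  126x1 + 61x2 + 19x3 + 305x4 ≥ 398   (hiding power)
  143x2 ≥ 249   (blue component)
  x1, x2, x3, x4 ≥ 0.
The minimum-cost mix takes nothing from kaolin — only iron-oxide yellow, phthalo green, carbon black. There the red component, hiding power, blue component constraints are tight.
That vertex is x1 = 2.152, x2 = 1.741, x4 = 0.06784.
Objective = 2.43·2.152 + 23.3·1.741 + 3.44·0.06784 = 46.0280.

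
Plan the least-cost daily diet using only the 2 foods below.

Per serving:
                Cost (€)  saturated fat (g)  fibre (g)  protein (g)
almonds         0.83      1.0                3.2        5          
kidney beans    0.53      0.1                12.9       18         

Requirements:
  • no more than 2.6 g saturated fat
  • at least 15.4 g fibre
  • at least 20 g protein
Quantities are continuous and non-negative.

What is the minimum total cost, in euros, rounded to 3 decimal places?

Set it up as a linear program. Let x1 = servings of almonds, x2 = servings of kidney beans.
Minimize 0.83x1 + 0.53x2 s.t.:
  1x1 + 0.1x2 ≤ 2.6   (saturated fat)
  3.2x1 + 12.9x2 ≥ 15.4   (fibre)
  5x1 + 18x2 ≥ 20   (protein)
  x1, x2 ≥ 0.
The cheapest feasible vertex uses only kidney beans; almonds is not used. There the fibre constraint is tight.
Optimal quantities: kidney beans = 1.194 servings.
Hence cost = 0.53·1.194 = €0.63282.

€0.633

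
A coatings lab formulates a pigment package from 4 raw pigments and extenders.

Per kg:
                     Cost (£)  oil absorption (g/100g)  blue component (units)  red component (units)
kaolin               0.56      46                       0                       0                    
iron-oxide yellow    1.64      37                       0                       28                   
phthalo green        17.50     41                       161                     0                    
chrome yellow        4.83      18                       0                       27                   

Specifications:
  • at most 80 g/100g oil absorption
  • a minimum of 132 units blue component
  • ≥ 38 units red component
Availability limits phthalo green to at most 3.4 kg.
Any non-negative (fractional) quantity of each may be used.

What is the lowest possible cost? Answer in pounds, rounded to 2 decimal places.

£17.28

Let x1 = kg of kaolin, x2 = kg of iron-oxide yellow, x3 = kg of phthalo green, x4 = kg of chrome yellow.
Minimize 0.56x1 + 1.64x2 + 17.5x3 + 4.83x4 subject to:
  46x1 + 37x2 + 41x3 + 18x4 ≤ 80   (oil absorption)
  161x3 ≥ 132   (blue component)
  28x2 + 27x4 ≥ 38   (red component)
  x3 ≤ 3.4
  x1, x2, x3, x4 ≥ 0.
The cheapest feasible vertex uses only iron-oxide yellow, phthalo green, chrome yellow; kaolin is not used. Binding constraints: oil absorption, blue component, red component.
That vertex is x2 = 1.148, x3 = 0.8199, x4 = 0.2166.
Hence cost = 1.64·1.148 + 17.5·0.8199 + 4.83·0.2166 = £17.2771.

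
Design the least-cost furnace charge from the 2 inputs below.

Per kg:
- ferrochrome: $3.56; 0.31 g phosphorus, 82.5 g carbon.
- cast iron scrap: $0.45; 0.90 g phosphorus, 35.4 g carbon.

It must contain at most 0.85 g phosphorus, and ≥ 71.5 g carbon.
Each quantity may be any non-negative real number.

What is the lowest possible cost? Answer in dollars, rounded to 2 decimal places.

$2.27

Let x1 = kg of ferrochrome, x2 = kg of cast iron scrap.
min 3.56x1 + 0.45x2 s.t.:
  0.31x1 + 0.9x2 ≤ 0.85   (phosphorus)
  82.5x1 + 35.4x2 ≥ 71.5   (carbon)
  x1, x2 ≥ 0.
Both inputs are positive at the optimum. The phosphorus and carbon requirements are met with equality.
So ferrochrome = 0.5414 kg, cast iron scrap = 0.7579 kg.
Cost = 3.56·0.5414 + 0.45·0.7579 = 2.2684.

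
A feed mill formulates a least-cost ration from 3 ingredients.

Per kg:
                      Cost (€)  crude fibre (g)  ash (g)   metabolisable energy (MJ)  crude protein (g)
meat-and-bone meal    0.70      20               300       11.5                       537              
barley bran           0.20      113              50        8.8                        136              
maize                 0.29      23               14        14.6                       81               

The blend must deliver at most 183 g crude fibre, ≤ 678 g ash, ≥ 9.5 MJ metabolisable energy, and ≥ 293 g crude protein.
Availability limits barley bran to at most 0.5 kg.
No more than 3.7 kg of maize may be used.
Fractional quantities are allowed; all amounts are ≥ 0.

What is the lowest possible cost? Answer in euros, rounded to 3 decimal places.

€0.397

Set it up as a linear program. Let x1 = kg of meat-and-bone meal, x2 = kg of barley bran, x3 = kg of maize.
Minimise 0.7x1 + 0.2x2 + 0.29x3 s.t.:
  20x1 + 113x2 + 23x3 ≤ 183   (crude fibre)
  300x1 + 50x2 + 14x3 ≤ 678   (ash)
  11.5x1 + 8.8x2 + 14.6x3 ≥ 9.5   (metabolisable energy)
  537x1 + 136x2 + 81x3 ≥ 293   (crude protein)
  x2 ≤ 0.5
  x3 ≤ 3.7
  x1, x2, x3 ≥ 0.
The optimal mix uses every input. There the metabolisable energy, crude protein, the barley bran cap constraints are tight.
So meat-and-bone meal = 0.4157 kg, barley bran = 0.5 kg, maize = 0.02189 kg.
Total cost: 0.7·0.4157 + 0.2·0.5 + 0.29·0.02189 = 0.39734.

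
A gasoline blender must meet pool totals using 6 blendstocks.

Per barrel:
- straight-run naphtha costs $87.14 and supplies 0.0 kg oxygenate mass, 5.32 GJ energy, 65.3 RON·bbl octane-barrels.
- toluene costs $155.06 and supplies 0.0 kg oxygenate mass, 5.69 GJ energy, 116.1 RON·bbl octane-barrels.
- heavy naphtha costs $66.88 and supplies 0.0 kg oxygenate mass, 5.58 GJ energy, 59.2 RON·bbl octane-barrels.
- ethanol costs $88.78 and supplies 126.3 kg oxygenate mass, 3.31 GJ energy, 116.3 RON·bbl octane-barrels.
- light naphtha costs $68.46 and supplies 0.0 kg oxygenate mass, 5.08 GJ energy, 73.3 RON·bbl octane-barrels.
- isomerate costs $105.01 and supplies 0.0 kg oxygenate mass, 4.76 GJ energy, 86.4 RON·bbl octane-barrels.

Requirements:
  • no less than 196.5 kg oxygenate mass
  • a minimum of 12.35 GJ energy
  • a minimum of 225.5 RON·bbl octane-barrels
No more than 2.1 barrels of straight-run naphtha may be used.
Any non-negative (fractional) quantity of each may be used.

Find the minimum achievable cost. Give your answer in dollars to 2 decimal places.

$224.43

Let x1 = barrels of straight-run naphtha, x2 = barrels of toluene, x3 = barrels of heavy naphtha, x4 = barrels of ethanol, x5 = barrels of light naphtha, x6 = barrels of isomerate.
Minimize 87.14x1 + 155.06x2 + 66.88x3 + 88.78x4 + 68.46x5 + 105.01x6 with:
  126.3x4 ≥ 196.5   (oxygenate mass)
  5.32x1 + 5.69x2 + 5.58x3 + 3.31x4 + 5.08x5 + 4.76x6 ≥ 12.35   (energy)
  65.3x1 + 116.1x2 + 59.2x3 + 116.3x4 + 73.3x5 + 86.4x6 ≥ 225.5   (octane-barrels)
  x1 ≤ 2.1
  x1, x2, x3, x4, x5, x6 ≥ 0.
The cheapest feasible vertex uses only heavy naphtha, ethanol; straight-run naphtha, toluene, light naphtha, isomerate are not used. Binding constraints: oxygenate mass and energy.
That vertex is x3 = 1.2904, x4 = 1.5558.
Hence cost = 66.88·1.2904 + 88.78·1.5558 = $224.4259.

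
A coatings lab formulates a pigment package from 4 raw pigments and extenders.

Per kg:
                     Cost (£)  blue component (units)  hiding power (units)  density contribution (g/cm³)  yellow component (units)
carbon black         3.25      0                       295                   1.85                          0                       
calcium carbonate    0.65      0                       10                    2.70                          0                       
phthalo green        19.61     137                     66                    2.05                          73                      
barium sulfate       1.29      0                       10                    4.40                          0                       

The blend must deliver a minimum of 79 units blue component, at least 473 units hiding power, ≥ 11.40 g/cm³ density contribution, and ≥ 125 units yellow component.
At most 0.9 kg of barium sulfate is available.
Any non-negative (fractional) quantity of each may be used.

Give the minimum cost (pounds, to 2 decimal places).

£38.70

Treat it as an LP. Let x1 = kg of carbon black, x2 = kg of calcium carbonate, x3 = kg of phthalo green, x4 = kg of barium sulfate.
Minimise 3.25x1 + 0.65x2 + 19.61x3 + 1.29x4 s.t.:
  137x3 ≥ 79   (blue component)
  295x1 + 10x2 + 66x3 + 10x4 ≥ 473   (hiding power)
  1.85x1 + 2.7x2 + 2.05x3 + 4.4x4 ≥ 11.4   (density contribution)
  73x3 ≥ 125   (yellow component)
  x4 ≤ 0.9
  x1, x2, x3, x4 ≥ 0.
The minimum-cost mix takes nothing from barium sulfate — only carbon black, calcium carbonate, phthalo green. There the hiding power, density contribution, yellow component constraints are tight.
Optimal quantities: carbon black = 1.1479 kg, calcium carbonate = 2.1356 kg, phthalo green = 1.7123 kg.
Hence cost = 3.25·1.1479 + 0.65·2.1356 + 19.61·1.7123 = £38.6970.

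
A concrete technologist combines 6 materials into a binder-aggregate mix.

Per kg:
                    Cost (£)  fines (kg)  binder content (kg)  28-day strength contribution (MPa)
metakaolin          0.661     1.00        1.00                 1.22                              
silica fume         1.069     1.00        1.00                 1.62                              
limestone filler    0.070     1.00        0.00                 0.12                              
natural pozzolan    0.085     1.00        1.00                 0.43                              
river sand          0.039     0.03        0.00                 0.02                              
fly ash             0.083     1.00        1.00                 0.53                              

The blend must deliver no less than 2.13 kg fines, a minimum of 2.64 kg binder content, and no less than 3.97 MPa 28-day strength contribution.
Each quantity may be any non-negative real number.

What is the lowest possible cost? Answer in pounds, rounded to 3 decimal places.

Treat it as an LP. Let x1 = kg of metakaolin, x2 = kg of silica fume, x3 = kg of limestone filler, x4 = kg of natural pozzolan, x5 = kg of river sand, x6 = kg of fly ash.
Minimise 0.661x1 + 1.069x2 + 0.07x3 + 0.085x4 + 0.039x5 + 0.083x6 subject to:
  1x1 + 1x2 + 1x3 + 1x4 + 0.03x5 + 1x6 ≥ 2.13   (fines)
  1x1 + 1x2 + 1x4 + 1x6 ≥ 2.64   (binder content)
  1.22x1 + 1.62x2 + 0.12x3 + 0.43x4 + 0.02x5 + 0.53x6 ≥ 3.97   (28-day strength contribution)
  x1, x2, x3, x4, x5, x6 ≥ 0.
The cheapest feasible vertex uses only fly ash; metakaolin, silica fume, limestone filler, natural pozzolan, river sand are not used. Binding constraint: 28-day strength contribution.
Optimal quantities: fly ash = 7.491 kg.
Hence cost = 0.083·7.491 = £0.62175.

£0.622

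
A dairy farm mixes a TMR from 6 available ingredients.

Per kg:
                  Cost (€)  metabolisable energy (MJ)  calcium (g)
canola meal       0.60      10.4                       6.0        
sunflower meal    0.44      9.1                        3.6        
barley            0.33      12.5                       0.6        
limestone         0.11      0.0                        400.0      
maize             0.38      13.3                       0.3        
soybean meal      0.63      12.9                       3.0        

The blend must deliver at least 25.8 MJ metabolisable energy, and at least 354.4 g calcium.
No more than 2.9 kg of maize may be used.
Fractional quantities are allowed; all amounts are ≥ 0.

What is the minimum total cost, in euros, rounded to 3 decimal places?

€0.778

Set it up as a linear program. Let x1 = kg of canola meal, x2 = kg of sunflower meal, x3 = kg of barley, x4 = kg of limestone, x5 = kg of maize, x6 = kg of soybean meal.
min 0.6x1 + 0.44x2 + 0.33x3 + 0.11x4 + 0.38x5 + 0.63x6 with:
  10.4x1 + 9.1x2 + 12.5x3 + 13.3x5 + 12.9x6 ≥ 25.8   (metabolisable energy)
  6x1 + 3.6x2 + 0.6x3 + 400x4 + 0.3x5 + 3x6 ≥ 354.4   (calcium)
  x5 ≤ 2.9
  x1, x2, x3, x4, x5, x6 ≥ 0.
The cheapest feasible vertex uses only barley, limestone; canola meal, sunflower meal, maize, soybean meal are not used. The metabolisable energy and calcium requirements are met with equality.
So barley = 2.064 kg, limestone = 0.8829 kg.
Total cost: 0.33·2.064 + 0.11·0.8829 = 0.77824.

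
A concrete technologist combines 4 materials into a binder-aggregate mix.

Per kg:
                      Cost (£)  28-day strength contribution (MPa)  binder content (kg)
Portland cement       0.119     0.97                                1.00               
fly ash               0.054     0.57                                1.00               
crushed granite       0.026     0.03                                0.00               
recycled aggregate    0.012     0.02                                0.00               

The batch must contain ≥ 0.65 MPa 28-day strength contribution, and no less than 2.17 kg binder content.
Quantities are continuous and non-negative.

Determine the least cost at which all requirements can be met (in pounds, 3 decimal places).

Let x1 = kg of Portland cement, x2 = kg of fly ash, x3 = kg of crushed granite, x4 = kg of recycled aggregate.
Minimize 0.119x1 + 0.054x2 + 0.026x3 + 0.012x4 with:
  0.97x1 + 0.57x2 + 0.03x3 + 0.02x4 ≥ 0.65   (28-day strength contribution)
  1x1 + 1x2 ≥ 2.17   (binder content)
  x1, x2, x3, x4 ≥ 0.
The cheapest feasible vertex uses only fly ash; Portland cement, crushed granite, recycled aggregate are not used. There the binder content constraint is tight.
That vertex is x2 = 2.17.
Hence cost = 0.054·2.17 = £0.11718.

£0.117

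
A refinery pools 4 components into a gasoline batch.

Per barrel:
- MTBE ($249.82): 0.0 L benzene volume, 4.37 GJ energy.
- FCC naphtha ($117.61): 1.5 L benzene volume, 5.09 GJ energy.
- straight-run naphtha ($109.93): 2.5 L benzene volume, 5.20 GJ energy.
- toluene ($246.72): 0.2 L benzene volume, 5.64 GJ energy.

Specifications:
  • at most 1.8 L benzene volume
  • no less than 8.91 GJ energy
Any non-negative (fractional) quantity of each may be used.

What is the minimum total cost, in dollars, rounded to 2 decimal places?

This is a linear program. Let x1 = barrels of MTBE, x2 = barrels of FCC naphtha, x3 = barrels of straight-run naphtha, x4 = barrels of toluene.
Minimize 249.82x1 + 117.61x2 + 109.93x3 + 246.72x4 s.t.:
  1.5x2 + 2.5x3 + 0.2x4 ≤ 1.8   (benzene volume)
  4.37x1 + 5.09x2 + 5.2x3 + 5.64x4 ≥ 8.91   (energy)
  x1, x2, x3, x4 ≥ 0.
The minimum-cost mix takes nothing from MTBE, straight-run naphtha — only FCC naphtha, toluene. There the benzene volume and energy constraints are tight.
Solving gives x2 = 1.1247, x4 = 0.56477.
Objective = 117.61·1.1247 + 246.72·0.56477 = 271.6160.

$271.62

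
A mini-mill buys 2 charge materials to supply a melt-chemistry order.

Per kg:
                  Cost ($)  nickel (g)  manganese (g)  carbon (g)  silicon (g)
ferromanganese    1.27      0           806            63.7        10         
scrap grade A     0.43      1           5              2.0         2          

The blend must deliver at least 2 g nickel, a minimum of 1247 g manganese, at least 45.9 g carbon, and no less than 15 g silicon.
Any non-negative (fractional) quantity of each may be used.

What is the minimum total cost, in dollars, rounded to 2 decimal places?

Set it up as a linear program. Let x1 = kg of ferromanganese, x2 = kg of scrap grade A.
Minimise 1.27x1 + 0.43x2 with:
  1x2 ≥ 2   (nickel)
  806x1 + 5x2 ≥ 1247   (manganese)
  63.7x1 + 2x2 ≥ 45.9   (carbon)
  10x1 + 2x2 ≥ 15   (silicon)
  x1, x2 ≥ 0.
Both inputs are positive at the optimum. There the nickel and manganese constraints are tight.
That vertex is x1 = 1.535, x2 = 2.
Objective = 1.27·1.535 + 0.43·2 = 2.8095.

$2.81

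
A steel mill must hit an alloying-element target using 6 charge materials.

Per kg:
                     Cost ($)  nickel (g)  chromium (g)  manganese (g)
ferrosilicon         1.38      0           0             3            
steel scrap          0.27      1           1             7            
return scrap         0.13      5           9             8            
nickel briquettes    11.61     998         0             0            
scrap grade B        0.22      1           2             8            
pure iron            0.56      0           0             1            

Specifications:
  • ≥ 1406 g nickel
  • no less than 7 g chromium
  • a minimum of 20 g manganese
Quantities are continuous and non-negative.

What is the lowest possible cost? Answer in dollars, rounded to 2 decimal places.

$16.54

Treat it as an LP. Let x1 = kg of ferrosilicon, x2 = kg of steel scrap, x3 = kg of return scrap, x4 = kg of nickel briquettes, x5 = kg of scrap grade B, x6 = kg of pure iron.
Minimize 1.38x1 + 0.27x2 + 0.13x3 + 11.61x4 + 0.22x5 + 0.56x6 s.t.:
  1x2 + 5x3 + 998x4 + 1x5 ≥ 1406   (nickel)
  1x2 + 9x3 + 2x5 ≥ 7   (chromium)
  3x1 + 7x2 + 8x3 + 8x5 + 1x6 ≥ 20   (manganese)
  x1, x2, x3, x4, x5, x6 ≥ 0.
The optimal basis is {return scrap, nickel briquettes}; ferrosilicon, steel scrap, scrap grade B, pure iron drop out. The nickel and manganese requirements are met with equality.
Solving gives x3 = 2.5, x4 = 1.3963.
Total cost: 0.13·2.5 + 11.61·1.3963 = 16.5360.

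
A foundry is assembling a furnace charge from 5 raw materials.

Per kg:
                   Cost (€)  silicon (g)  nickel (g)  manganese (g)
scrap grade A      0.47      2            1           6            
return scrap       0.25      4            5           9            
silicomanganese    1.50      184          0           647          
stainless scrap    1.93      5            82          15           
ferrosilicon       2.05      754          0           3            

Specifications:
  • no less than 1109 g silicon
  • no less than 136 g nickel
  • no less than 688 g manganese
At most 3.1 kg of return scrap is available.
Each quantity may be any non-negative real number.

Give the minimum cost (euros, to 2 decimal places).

Let x1 = kg of scrap grade A, x2 = kg of return scrap, x3 = kg of silicomanganese, x4 = kg of stainless scrap, x5 = kg of ferrosilicon.
min 0.47x1 + 0.25x2 + 1.5x3 + 1.93x4 + 2.05x5 with:
  2x1 + 4x2 + 184x3 + 5x4 + 754x5 ≥ 1109   (silicon)
  1x1 + 5x2 + 82x4 ≥ 136   (nickel)
  6x1 + 9x2 + 647x3 + 15x4 + 3x5 ≥ 688   (manganese)
  x2 ≤ 3.1
  x1, x2, x3, x4, x5 ≥ 0.
The optimal basis is {silicomanganese, stainless scrap, ferrosilicon}; scrap grade A, return scrap drop out. Binding constraints: silicon, nickel, manganese.
Solving gives x3 = 1.019, x4 = 1.659, x5 = 1.211.
Total cost: 1.5·1.019 + 1.93·1.659 + 2.05·1.211 = 7.2129.

€7.21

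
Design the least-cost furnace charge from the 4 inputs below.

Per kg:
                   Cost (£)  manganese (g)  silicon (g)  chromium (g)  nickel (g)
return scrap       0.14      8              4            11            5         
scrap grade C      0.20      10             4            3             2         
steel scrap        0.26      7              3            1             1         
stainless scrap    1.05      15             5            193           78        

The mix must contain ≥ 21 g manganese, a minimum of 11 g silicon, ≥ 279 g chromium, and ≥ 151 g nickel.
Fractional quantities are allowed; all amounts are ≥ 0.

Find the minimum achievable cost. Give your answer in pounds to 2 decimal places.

£2.06

Let x1 = kg of return scrap, x2 = kg of scrap grade C, x3 = kg of steel scrap, x4 = kg of stainless scrap.
min 0.14x1 + 0.2x2 + 0.26x3 + 1.05x4 s.t.:
  8x1 + 10x2 + 7x3 + 15x4 ≥ 21   (manganese)
  4x1 + 4x2 + 3x3 + 5x4 ≥ 11   (silicon)
  11x1 + 3x2 + 1x3 + 193x4 ≥ 279   (chromium)
  5x1 + 2x2 + 1x3 + 78x4 ≥ 151   (nickel)
  x1, x2, x3, x4 ≥ 0.
At the optimum only return scrap, stainless scrap are positive (scrap grade C, steel scrap = 0). There the silicon and nickel constraints are tight.
Solving gives x1 = 0.3589, x4 = 1.913.
Hence cost = 0.14·0.3589 + 1.05·1.913 = £2.0589.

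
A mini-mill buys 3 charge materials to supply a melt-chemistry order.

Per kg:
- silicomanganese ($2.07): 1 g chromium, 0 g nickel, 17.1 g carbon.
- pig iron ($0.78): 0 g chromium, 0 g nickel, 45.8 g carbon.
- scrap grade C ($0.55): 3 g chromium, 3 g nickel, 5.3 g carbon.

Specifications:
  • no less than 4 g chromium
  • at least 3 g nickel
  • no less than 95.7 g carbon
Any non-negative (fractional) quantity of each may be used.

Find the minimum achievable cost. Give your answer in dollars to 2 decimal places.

Let x1 = kg of silicomanganese, x2 = kg of pig iron, x3 = kg of scrap grade C.
Minimise 2.07x1 + 0.78x2 + 0.55x3 subject to:
  1x1 + 3x3 ≥ 4   (chromium)
  3x3 ≥ 3   (nickel)
  17.1x1 + 45.8x2 + 5.3x3 ≥ 95.7   (carbon)
  x1, x2, x3 ≥ 0.
The minimum-cost mix takes nothing from silicomanganese — only pig iron, scrap grade C. Binding constraints: chromium and carbon.
Optimal quantities: pig iron = 1.935 kg, scrap grade C = 1.333 kg.
Cost = 0.78·1.935 + 0.55·1.333 = 2.2425.

$2.24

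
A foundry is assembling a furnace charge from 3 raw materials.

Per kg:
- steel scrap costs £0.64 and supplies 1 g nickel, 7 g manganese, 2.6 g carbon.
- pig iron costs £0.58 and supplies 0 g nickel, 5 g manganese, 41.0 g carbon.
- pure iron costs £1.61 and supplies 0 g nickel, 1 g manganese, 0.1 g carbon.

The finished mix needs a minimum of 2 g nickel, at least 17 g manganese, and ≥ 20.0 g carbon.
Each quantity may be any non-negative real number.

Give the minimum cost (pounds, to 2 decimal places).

This is a linear program. Let x1 = kg of steel scrap, x2 = kg of pig iron, x3 = kg of pure iron.
Minimize 0.64x1 + 0.58x2 + 1.61x3 subject to:
  1x1 ≥ 2   (nickel)
  7x1 + 5x2 + 1x3 ≥ 17   (manganese)
  2.6x1 + 41x2 + 0.1x3 ≥ 20   (carbon)
  x1, x2, x3 ≥ 0.
At the optimum only steel scrap, pig iron are positive (pure iron = 0). The manganese and carbon requirements are met with equality.
That vertex is x1 = 2.179, x2 = 0.3496.
Objective = 0.64·2.179 + 0.58·0.3496 = 1.5973.

£1.60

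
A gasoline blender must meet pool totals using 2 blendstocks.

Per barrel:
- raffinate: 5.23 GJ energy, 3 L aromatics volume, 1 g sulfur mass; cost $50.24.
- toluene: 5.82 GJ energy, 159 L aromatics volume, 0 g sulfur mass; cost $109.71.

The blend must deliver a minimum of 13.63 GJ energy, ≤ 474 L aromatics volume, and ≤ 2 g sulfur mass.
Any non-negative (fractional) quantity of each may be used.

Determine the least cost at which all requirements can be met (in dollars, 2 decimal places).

Let x1 = barrels of raffinate, x2 = barrels of toluene.
Minimise 50.24x1 + 109.71x2 s.t.:
  5.23x1 + 5.82x2 ≥ 13.63   (energy)
  3x1 + 159x2 ≤ 474   (aromatics volume)
  1x1 ≤ 2   (sulfur mass)
  x1, x2 ≥ 0.
Both inputs are positive at the optimum. Binding constraints: energy and sulfur mass.
That vertex is x1 = 2, x2 = 0.5447.
Cost = 50.24·2 + 109.71·0.5447 = 160.2390.

$160.24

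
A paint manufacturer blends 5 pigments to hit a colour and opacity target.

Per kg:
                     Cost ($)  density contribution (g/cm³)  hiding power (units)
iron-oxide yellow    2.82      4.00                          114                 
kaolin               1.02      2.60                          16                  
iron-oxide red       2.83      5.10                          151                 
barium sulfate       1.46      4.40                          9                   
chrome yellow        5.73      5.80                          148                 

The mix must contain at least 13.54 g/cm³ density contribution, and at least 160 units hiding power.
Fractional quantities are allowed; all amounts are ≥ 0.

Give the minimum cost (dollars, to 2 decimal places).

$5.56

Let x1 = kg of iron-oxide yellow, x2 = kg of kaolin, x3 = kg of iron-oxide red, x4 = kg of barium sulfate, x5 = kg of chrome yellow.
min 2.82x1 + 1.02x2 + 2.83x3 + 1.46x4 + 5.73x5 with:
  4x1 + 2.6x2 + 5.1x3 + 4.4x4 + 5.8x5 ≥ 13.54   (density contribution)
  114x1 + 16x2 + 151x3 + 9x4 + 148x5 ≥ 160   (hiding power)
  x1, x2, x3, x4, x5 ≥ 0.
At the optimum only iron-oxide red, barium sulfate are positive (iron-oxide yellow, kaolin, chrome yellow = 0). There the density contribution and hiding power constraints are tight.
Solving gives x3 = 0.9412, x4 = 1.986.
Hence cost = 2.83·0.9412 + 1.46·1.986 = $5.5632.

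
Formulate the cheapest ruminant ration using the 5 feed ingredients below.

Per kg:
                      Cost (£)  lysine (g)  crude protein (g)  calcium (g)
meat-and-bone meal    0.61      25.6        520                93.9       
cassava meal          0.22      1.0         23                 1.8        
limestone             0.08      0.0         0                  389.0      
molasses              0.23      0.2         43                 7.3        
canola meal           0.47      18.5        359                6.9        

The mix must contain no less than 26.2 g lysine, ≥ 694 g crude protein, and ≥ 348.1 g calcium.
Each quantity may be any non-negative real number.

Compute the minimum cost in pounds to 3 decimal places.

£0.860

This is a linear program. Let x1 = kg of meat-and-bone meal, x2 = kg of cassava meal, x3 = kg of limestone, x4 = kg of molasses, x5 = kg of canola meal.
min 0.61x1 + 0.22x2 + 0.08x3 + 0.23x4 + 0.47x5 s.t.:
  25.6x1 + 1x2 + 0.2x4 + 18.5x5 ≥ 26.2   (lysine)
  520x1 + 23x2 + 43x4 + 359x5 ≥ 694   (crude protein)
  93.9x1 + 1.8x2 + 389x3 + 7.3x4 + 6.9x5 ≥ 348.1   (calcium)
  x1, x2, x3, x4, x5 ≥ 0.
The cheapest feasible vertex uses only meat-and-bone meal, limestone; cassava meal, molasses, canola meal are not used. The crude protein and calcium requirements are met with equality.
That vertex is x1 = 1.335, x3 = 0.5727.
Hence cost = 0.61·1.335 + 0.08·0.5727 = £0.86017.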